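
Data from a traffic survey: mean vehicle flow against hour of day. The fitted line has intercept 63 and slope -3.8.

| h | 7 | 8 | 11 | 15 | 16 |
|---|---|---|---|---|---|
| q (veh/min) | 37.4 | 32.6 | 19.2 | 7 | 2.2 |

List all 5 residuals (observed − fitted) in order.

h=7: ŷ = 63 − 3.8·7 = 36.4; r = 37.4 − 36.4 = 1
h=8: ŷ = 63 − 3.8·8 = 32.6; r = 32.6 − 32.6 = 0
h=11: ŷ = 63 − 3.8·11 = 21.2; r = 19.2 − 21.2 = -2
h=15: ŷ = 63 − 3.8·15 = 6; r = 7 − 6 = 1
h=16: ŷ = 63 − 3.8·16 = 2.2; r = 2.2 − 2.2 = 0

1, 0, -2, 1, 0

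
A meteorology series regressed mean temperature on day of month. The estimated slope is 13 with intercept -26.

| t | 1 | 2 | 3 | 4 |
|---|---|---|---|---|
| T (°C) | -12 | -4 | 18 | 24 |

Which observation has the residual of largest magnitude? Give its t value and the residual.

t = 3, e = 5

t=1: ŷ = -26 + 13·1 = -13; e = -12 − (-13) = 1
t=2: ŷ = -26 + 13·2 = 0; e = -4 − 0 = -4
t=3: ŷ = -26 + 13·3 = 13; e = 18 − 13 = 5
t=4: ŷ = -26 + 13·4 = 26; e = 24 − 26 = -2
Largest |e| is 5 at t = 3, residual 5.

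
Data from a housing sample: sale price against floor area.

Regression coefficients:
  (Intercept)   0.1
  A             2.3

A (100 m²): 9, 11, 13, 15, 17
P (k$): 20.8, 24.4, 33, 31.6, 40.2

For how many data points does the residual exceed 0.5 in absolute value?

4

A=9: P̂ = 0.1 + 2.3·9 = 20.8; e = 20.8 − 20.8 = 0
A=11: P̂ = 0.1 + 2.3·11 = 25.4; e = 24.4 − 25.4 = -1
A=13: P̂ = 0.1 + 2.3·13 = 30; e = 33 − 30 = 3
A=15: P̂ = 0.1 + 2.3·15 = 34.6; e = 31.6 − 34.6 = -3
A=17: P̂ = 0.1 + 2.3·17 = 39.2; e = 40.2 − 39.2 = 1
|e| > 0.5: A=11 (|e|=1), A=13 (|e|=3), A=15 (|e|=3), A=17 (|e|=1) → 4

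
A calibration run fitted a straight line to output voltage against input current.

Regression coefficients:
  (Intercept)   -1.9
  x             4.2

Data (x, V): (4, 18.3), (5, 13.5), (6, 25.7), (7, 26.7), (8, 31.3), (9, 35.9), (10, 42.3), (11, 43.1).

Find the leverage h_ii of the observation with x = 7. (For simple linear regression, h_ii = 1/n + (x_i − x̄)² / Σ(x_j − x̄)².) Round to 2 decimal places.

x̄ = (4 + 5 + 6 + 7 + 8 + 9 + 10 + 11)/8 = 7.5
Σ(x − x̄)² = 12.25 + 6.25 + 2.25 + 0.25 + 0.25 + 2.25 + 6.25 + 12.25 = 42
h = 1/8 + (-0.5)²/42 = 0.125 + 0.00595238 = 0.13

h = 0.13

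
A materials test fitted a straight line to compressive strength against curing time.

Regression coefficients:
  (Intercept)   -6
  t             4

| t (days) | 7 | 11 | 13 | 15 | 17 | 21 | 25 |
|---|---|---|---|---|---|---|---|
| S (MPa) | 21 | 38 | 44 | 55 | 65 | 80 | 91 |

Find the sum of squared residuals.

SSE = 28

t=7: Ŝ = -6 + 4·7 = 22; e = 21 − 22 = -1
t=11: Ŝ = -6 + 4·11 = 38; e = 38 − 38 = 0
t=13: Ŝ = -6 + 4·13 = 46; e = 44 − 46 = -2
t=15: Ŝ = -6 + 4·15 = 54; e = 55 − 54 = 1
t=17: Ŝ = -6 + 4·17 = 62; e = 65 − 62 = 3
t=21: Ŝ = -6 + 4·21 = 78; e = 80 − 78 = 2
t=25: Ŝ = -6 + 4·25 = 94; e = 91 − 94 = -3
SSE = 1 + 0 + 4 + 1 + 9 + 4 + 9 = 28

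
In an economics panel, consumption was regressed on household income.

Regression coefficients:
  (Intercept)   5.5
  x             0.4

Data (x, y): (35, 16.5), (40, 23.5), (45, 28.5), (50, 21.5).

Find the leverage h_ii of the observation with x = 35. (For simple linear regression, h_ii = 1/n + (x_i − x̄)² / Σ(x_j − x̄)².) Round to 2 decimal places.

x̄ = (35 + 40 + 45 + 50)/4 = 42.5
Σ(x − x̄)² = 56.25 + 6.25 + 6.25 + 56.25 = 125
h = 1/4 + (-7.5)²/125 = 0.25 + 0.45 = 0.70

h = 0.70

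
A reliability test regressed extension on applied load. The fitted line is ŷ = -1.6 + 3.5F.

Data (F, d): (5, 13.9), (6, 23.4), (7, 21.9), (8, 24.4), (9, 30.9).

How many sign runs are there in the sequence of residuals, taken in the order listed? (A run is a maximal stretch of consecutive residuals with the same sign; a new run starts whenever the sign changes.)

F=5: ŷ = -1.6 + 3.5·5 = 15.9; e = 13.9 − 15.9 = -2
F=6: ŷ = -1.6 + 3.5·6 = 19.4; e = 23.4 − 19.4 = 4
F=7: ŷ = -1.6 + 3.5·7 = 22.9; e = 21.9 − 22.9 = -1
F=8: ŷ = -1.6 + 3.5·8 = 26.4; e = 24.4 − 26.4 = -2
F=9: ŷ = -1.6 + 3.5·9 = 29.9; e = 30.9 − 29.9 = 1
Signs: − + − − +
Runs: −×1, +×1, −×2, +×1 → 4

4 runs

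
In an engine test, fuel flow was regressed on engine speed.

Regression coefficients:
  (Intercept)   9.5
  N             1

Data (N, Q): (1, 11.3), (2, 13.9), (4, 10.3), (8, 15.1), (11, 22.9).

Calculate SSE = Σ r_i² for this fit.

SSE = 28.16

N=1: Q̂ = 9.5 + 1 = 10.5; r = 11.3 − 10.5 = 0.8
N=2: Q̂ = 9.5 + 2 = 11.5; r = 13.9 − 11.5 = 2.4
N=4: Q̂ = 9.5 + 4 = 13.5; r = 10.3 − 13.5 = -3.2
N=8: Q̂ = 9.5 + 8 = 17.5; r = 15.1 − 17.5 = -2.4
N=11: Q̂ = 9.5 + 11 = 20.5; r = 22.9 − 20.5 = 2.4
SSE = 0.64 + 5.76 + 10.24 + 5.76 + 5.76 = 28.16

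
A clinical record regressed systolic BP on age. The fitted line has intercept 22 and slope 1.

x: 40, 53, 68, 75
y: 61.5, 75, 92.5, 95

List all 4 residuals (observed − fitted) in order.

-0.5, 0, 2.5, -2

x=40: ŷ = 22 + 40 = 62; r = 61.5 − 62 = -0.5
x=53: ŷ = 22 + 53 = 75; r = 75 − 75 = 0
x=68: ŷ = 22 + 68 = 90; r = 92.5 − 90 = 2.5
x=75: ŷ = 22 + 75 = 97; r = 95 − 97 = -2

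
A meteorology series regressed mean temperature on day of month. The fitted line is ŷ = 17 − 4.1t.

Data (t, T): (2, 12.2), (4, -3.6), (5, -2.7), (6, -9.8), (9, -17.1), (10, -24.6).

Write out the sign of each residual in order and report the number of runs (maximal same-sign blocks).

t=2: ŷ = 17 − 4.1·2 = 8.8; r = 12.2 − 8.8 = 3.4
t=4: ŷ = 17 − 4.1·4 = 0.6; r = -3.6 − 0.6 = -4.2
t=5: ŷ = 17 − 4.1·5 = -3.5; r = -2.7 − (-3.5) = 0.8
t=6: ŷ = 17 − 4.1·6 = -7.6; r = -9.8 − (-7.6) = -2.2
t=9: ŷ = 17 − 4.1·9 = -19.9; r = -17.1 − (-19.9) = 2.8
t=10: ŷ = 17 − 4.1·10 = -24; r = -24.6 − (-24) = -0.6
Signs: + − + − + −
Runs: +×1, −×1, +×1, −×1, +×1, −×1 → 6

6 runs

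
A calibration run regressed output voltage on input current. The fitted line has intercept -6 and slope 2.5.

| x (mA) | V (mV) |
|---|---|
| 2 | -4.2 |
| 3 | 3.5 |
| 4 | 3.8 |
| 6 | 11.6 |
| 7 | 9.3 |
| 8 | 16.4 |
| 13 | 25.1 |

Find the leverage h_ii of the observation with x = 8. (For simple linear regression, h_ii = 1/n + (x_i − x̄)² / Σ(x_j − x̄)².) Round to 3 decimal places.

x̄ = (2 + 3 + 4 + 6 + 7 + 8 + 13)/7 = 6.14286
Σ(x − x̄)² = 17.1633 + 9.87755 + 4.59184 + 0.0204082 + 0.734694 + 3.44898 + 47.0204 = 82.8571
h = 1/7 + (1.85714)²/82.8571 = 0.142857 + 0.0416256 = 0.184

h = 0.184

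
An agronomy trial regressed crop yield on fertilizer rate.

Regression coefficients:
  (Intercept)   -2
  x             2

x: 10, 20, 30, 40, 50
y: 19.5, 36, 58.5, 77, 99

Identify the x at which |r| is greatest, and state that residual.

x = 20, r = -2

x=10: ŷ = -2 + 2·10 = 18; r = 19.5 − 18 = 1.5
x=20: ŷ = -2 + 2·20 = 38; r = 36 − 38 = -2
x=30: ŷ = -2 + 2·30 = 58; r = 58.5 − 58 = 0.5
x=40: ŷ = -2 + 2·40 = 78; r = 77 − 78 = -1
x=50: ŷ = -2 + 2·50 = 98; r = 99 − 98 = 1
Largest |r| is 2 at x = 20, residual -2.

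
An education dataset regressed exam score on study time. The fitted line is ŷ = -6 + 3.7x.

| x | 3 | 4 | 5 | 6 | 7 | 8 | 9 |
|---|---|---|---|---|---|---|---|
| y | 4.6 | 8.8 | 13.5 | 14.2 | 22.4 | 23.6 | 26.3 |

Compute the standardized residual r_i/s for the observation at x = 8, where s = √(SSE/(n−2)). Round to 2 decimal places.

0.00

x=3: ŷ = -6 + 3.7·3 = 5.1; r = 4.6 − 5.1 = -0.5
x=4: ŷ = -6 + 3.7·4 = 8.8; r = 8.8 − 8.8 = 0
x=5: ŷ = -6 + 3.7·5 = 12.5; r = 13.5 − 12.5 = 1
x=6: ŷ = -6 + 3.7·6 = 16.2; r = 14.2 − 16.2 = -2
x=7: ŷ = -6 + 3.7·7 = 19.9; r = 22.4 − 19.9 = 2.5
x=8: ŷ = -6 + 3.7·8 = 23.6; r = 23.6 − 23.6 = 0
x=9: ŷ = -6 + 3.7·9 = 27.3; r = 26.3 − 27.3 = -1
SSE = 0.25 + 0 + 1 + 4 + 6.25 + 0 + 1 = 12.5
s = √(12.5/5) = 1.58114
r/s = 0 / 1.58114 = 0.00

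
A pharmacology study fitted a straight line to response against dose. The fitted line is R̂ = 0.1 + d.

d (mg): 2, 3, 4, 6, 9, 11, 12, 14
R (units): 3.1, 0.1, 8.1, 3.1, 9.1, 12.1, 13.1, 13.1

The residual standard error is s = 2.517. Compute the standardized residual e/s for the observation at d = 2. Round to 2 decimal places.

R̂ = 0.1 + 2 = 2.1
e = 3.1 − 2.1 = 1
e/s = 1 / 2.517 = 0.40

0.40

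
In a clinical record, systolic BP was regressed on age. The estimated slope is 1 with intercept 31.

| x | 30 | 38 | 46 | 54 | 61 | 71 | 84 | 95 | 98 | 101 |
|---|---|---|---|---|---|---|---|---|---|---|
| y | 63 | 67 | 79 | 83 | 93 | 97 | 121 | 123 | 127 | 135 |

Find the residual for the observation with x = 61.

e = 1

ŷ = 31 + 61 = 92
e = 93 − 92 = 1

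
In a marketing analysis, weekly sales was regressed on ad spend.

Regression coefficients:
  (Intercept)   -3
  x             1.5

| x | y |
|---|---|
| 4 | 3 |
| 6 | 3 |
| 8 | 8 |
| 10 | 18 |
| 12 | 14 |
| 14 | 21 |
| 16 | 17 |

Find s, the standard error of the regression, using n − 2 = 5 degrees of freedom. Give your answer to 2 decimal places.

x=4: ŷ = -3 + 1.5·4 = 3; e = 3 − 3 = 0
x=6: ŷ = -3 + 1.5·6 = 6; e = 3 − 6 = -3
x=8: ŷ = -3 + 1.5·8 = 9; e = 8 − 9 = -1
x=10: ŷ = -3 + 1.5·10 = 12; e = 18 − 12 = 6
x=12: ŷ = -3 + 1.5·12 = 15; e = 14 − 15 = -1
x=14: ŷ = -3 + 1.5·14 = 18; e = 21 − 18 = 3
x=16: ŷ = -3 + 1.5·16 = 21; e = 17 − 21 = -4
SSE = 0 + 9 + 1 + 36 + 1 + 9 + 16 = 72
s = √(72/5) = √14.4 ≈ 3.79

s = 3.79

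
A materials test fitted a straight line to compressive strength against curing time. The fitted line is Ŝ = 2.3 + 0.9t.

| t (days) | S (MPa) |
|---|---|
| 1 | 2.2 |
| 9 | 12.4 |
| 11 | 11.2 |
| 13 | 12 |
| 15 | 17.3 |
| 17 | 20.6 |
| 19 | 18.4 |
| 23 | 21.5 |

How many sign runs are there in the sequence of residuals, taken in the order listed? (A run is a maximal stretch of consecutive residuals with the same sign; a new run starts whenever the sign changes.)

5 runs

t=1: Ŝ = 2.3 + 0.9·1 = 3.2; r = 2.2 − 3.2 = -1
t=9: Ŝ = 2.3 + 0.9·9 = 10.4; r = 12.4 − 10.4 = 2
t=11: Ŝ = 2.3 + 0.9·11 = 12.2; r = 11.2 − 12.2 = -1
t=13: Ŝ = 2.3 + 0.9·13 = 14; r = 12 − 14 = -2
t=15: Ŝ = 2.3 + 0.9·15 = 15.8; r = 17.3 − 15.8 = 1.5
t=17: Ŝ = 2.3 + 0.9·17 = 17.6; r = 20.6 − 17.6 = 3
t=19: Ŝ = 2.3 + 0.9·19 = 19.4; r = 18.4 − 19.4 = -1
t=23: Ŝ = 2.3 + 0.9·23 = 23; r = 21.5 − 23 = -1.5
Signs: − + − − + + − −
Runs: −×1, +×1, −×2, +×2, −×2 → 5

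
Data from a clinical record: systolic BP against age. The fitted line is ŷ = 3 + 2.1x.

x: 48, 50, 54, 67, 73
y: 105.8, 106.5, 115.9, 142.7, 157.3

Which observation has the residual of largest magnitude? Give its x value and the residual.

x=48: ŷ = 3 + 2.1·48 = 103.8; r = 105.8 − 103.8 = 2
x=50: ŷ = 3 + 2.1·50 = 108; r = 106.5 − 108 = -1.5
x=54: ŷ = 3 + 2.1·54 = 116.4; r = 115.9 − 116.4 = -0.5
x=67: ŷ = 3 + 2.1·67 = 143.7; r = 142.7 − 143.7 = -1
x=73: ŷ = 3 + 2.1·73 = 156.3; r = 157.3 − 156.3 = 1
Largest |r| is 2 at x = 48, residual 2.

x = 48, r = 2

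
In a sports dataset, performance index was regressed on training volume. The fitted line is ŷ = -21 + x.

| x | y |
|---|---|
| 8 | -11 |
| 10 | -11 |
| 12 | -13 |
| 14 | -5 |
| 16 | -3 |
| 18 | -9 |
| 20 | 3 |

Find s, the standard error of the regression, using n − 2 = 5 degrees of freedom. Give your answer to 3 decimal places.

s = 4.000

x=8: ŷ = -21 + 8 = -13; e = -11 − (-13) = 2
x=10: ŷ = -21 + 10 = -11; e = -11 − (-11) = 0
x=12: ŷ = -21 + 12 = -9; e = -13 − (-9) = -4
x=14: ŷ = -21 + 14 = -7; e = -5 − (-7) = 2
x=16: ŷ = -21 + 16 = -5; e = -3 − (-5) = 2
x=18: ŷ = -21 + 18 = -3; e = -9 − (-3) = -6
x=20: ŷ = -21 + 20 = -1; e = 3 − (-1) = 4
SSE = 4 + 0 + 16 + 4 + 4 + 36 + 16 = 80
s = √(80/5) = √16 ≈ 4.000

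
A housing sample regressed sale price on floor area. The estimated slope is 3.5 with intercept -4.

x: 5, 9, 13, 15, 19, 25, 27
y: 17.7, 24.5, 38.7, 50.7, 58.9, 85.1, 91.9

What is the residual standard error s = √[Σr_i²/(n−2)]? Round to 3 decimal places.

x=5: ŷ = -4 + 3.5·5 = 13.5; r = 17.7 − 13.5 = 4.2
x=9: ŷ = -4 + 3.5·9 = 27.5; r = 24.5 − 27.5 = -3
x=13: ŷ = -4 + 3.5·13 = 41.5; r = 38.7 − 41.5 = -2.8
x=15: ŷ = -4 + 3.5·15 = 48.5; r = 50.7 − 48.5 = 2.2
x=19: ŷ = -4 + 3.5·19 = 62.5; r = 58.9 − 62.5 = -3.6
x=25: ŷ = -4 + 3.5·25 = 83.5; r = 85.1 − 83.5 = 1.6
x=27: ŷ = -4 + 3.5·27 = 90.5; r = 91.9 − 90.5 = 1.4
SSE = 17.64 + 9 + 7.84 + 4.84 + 12.96 + 2.56 + 1.96 = 56.8
s = √(56.8/5) = √11.36 ≈ 3.370

s = 3.370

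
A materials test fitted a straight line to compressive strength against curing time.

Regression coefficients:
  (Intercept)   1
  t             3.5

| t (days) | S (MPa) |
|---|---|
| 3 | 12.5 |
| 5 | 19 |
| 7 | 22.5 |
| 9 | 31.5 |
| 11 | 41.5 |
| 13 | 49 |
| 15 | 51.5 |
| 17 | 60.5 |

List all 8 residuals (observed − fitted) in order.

1, 0.5, -3, -1, 2, 2.5, -2, 0

t=3: ŷ = 1 + 3.5·3 = 11.5; e = 12.5 − 11.5 = 1
t=5: ŷ = 1 + 3.5·5 = 18.5; e = 19 − 18.5 = 0.5
t=7: ŷ = 1 + 3.5·7 = 25.5; e = 22.5 − 25.5 = -3
t=9: ŷ = 1 + 3.5·9 = 32.5; e = 31.5 − 32.5 = -1
t=11: ŷ = 1 + 3.5·11 = 39.5; e = 41.5 − 39.5 = 2
t=13: ŷ = 1 + 3.5·13 = 46.5; e = 49 − 46.5 = 2.5
t=15: ŷ = 1 + 3.5·15 = 53.5; e = 51.5 − 53.5 = -2
t=17: ŷ = 1 + 3.5·17 = 60.5; e = 60.5 − 60.5 = 0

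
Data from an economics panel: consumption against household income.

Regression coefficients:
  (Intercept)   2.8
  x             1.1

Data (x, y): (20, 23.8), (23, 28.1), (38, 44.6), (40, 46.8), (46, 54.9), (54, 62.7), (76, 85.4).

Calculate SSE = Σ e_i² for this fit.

SSE = 4.5

x=20: ŷ = 2.8 + 1.1·20 = 24.8; e = 23.8 − 24.8 = -1
x=23: ŷ = 2.8 + 1.1·23 = 28.1; e = 28.1 − 28.1 = 0
x=38: ŷ = 2.8 + 1.1·38 = 44.6; e = 44.6 − 44.6 = 0
x=40: ŷ = 2.8 + 1.1·40 = 46.8; e = 46.8 − 46.8 = 0
x=46: ŷ = 2.8 + 1.1·46 = 53.4; e = 54.9 − 53.4 = 1.5
x=54: ŷ = 2.8 + 1.1·54 = 62.2; e = 62.7 − 62.2 = 0.5
x=76: ŷ = 2.8 + 1.1·76 = 86.4; e = 85.4 − 86.4 = -1
SSE = 1 + 0 + 0 + 0 + 2.25 + 0.25 + 1 = 4.5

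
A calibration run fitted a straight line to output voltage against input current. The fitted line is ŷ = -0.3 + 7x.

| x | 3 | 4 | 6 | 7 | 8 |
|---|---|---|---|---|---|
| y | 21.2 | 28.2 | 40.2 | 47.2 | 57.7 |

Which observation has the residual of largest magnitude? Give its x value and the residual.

x=3: ŷ = -0.3 + 7·3 = 20.7; r = 21.2 − 20.7 = 0.5
x=4: ŷ = -0.3 + 7·4 = 27.7; r = 28.2 − 27.7 = 0.5
x=6: ŷ = -0.3 + 7·6 = 41.7; r = 40.2 − 41.7 = -1.5
x=7: ŷ = -0.3 + 7·7 = 48.7; r = 47.2 − 48.7 = -1.5
x=8: ŷ = -0.3 + 7·8 = 55.7; r = 57.7 − 55.7 = 2
Largest |r| is 2 at x = 8, residual 2.

x = 8, r = 2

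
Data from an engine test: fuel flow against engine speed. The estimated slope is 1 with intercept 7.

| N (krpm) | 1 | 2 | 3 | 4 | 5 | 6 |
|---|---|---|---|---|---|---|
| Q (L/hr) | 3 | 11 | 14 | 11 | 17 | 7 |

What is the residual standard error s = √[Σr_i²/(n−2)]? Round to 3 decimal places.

s = 5.148

N=1: ŷ = 7 + 1 = 8; r = 3 − 8 = -5
N=2: ŷ = 7 + 2 = 9; r = 11 − 9 = 2
N=3: ŷ = 7 + 3 = 10; r = 14 − 10 = 4
N=4: ŷ = 7 + 4 = 11; r = 11 − 11 = 0
N=5: ŷ = 7 + 5 = 12; r = 17 − 12 = 5
N=6: ŷ = 7 + 6 = 13; r = 7 − 13 = -6
SSE = 25 + 4 + 16 + 0 + 25 + 36 = 106
s = √(106/4) = √26.5 ≈ 5.148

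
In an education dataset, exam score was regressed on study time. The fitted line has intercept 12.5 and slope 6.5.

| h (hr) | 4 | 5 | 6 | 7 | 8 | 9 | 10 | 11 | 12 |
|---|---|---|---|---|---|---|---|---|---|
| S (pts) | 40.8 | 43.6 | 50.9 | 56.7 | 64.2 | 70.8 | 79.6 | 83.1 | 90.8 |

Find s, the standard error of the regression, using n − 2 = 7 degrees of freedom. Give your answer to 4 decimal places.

h=4: Ŝ = 12.5 + 6.5·4 = 38.5; r = 40.8 − 38.5 = 2.3
h=5: Ŝ = 12.5 + 6.5·5 = 45; r = 43.6 − 45 = -1.4
h=6: Ŝ = 12.5 + 6.5·6 = 51.5; r = 50.9 − 51.5 = -0.6
h=7: Ŝ = 12.5 + 6.5·7 = 58; r = 56.7 − 58 = -1.3
h=8: Ŝ = 12.5 + 6.5·8 = 64.5; r = 64.2 − 64.5 = -0.3
h=9: Ŝ = 12.5 + 6.5·9 = 71; r = 70.8 − 71 = -0.2
h=10: Ŝ = 12.5 + 6.5·10 = 77.5; r = 79.6 − 77.5 = 2.1
h=11: Ŝ = 12.5 + 6.5·11 = 84; r = 83.1 − 84 = -0.9
h=12: Ŝ = 12.5 + 6.5·12 = 90.5; r = 90.8 − 90.5 = 0.3
SSE = 5.29 + 1.96 + 0.36 + 1.69 + 0.09 + 0.04 + 4.41 + 0.81 + 0.09 = 14.74
s = √(14.74/7) = √2.10571 ≈ 1.4511

s = 1.4511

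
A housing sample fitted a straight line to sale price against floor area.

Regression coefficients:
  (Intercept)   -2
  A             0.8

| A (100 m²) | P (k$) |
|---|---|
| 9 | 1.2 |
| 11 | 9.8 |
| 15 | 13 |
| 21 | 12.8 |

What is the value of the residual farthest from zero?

e = -4

A=9: P̂ = -2 + 0.8·9 = 5.2; e = 1.2 − 5.2 = -4
A=11: P̂ = -2 + 0.8·11 = 6.8; e = 9.8 − 6.8 = 3
A=15: P̂ = -2 + 0.8·15 = 10; e = 13 − 10 = 3
A=21: P̂ = -2 + 0.8·21 = 14.8; e = 12.8 − 14.8 = -2
Largest |e| is 4 at A = 9, residual -4.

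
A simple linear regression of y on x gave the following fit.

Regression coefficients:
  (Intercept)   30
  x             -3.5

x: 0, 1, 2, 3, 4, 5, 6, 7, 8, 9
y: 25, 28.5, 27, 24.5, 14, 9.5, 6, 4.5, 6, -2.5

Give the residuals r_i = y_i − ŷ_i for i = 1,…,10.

-5, 2, 4, 5, -2, -3, -3, -1, 4, -1

x=0: ŷ = 30 − 3.5·0 = 30; r = 25 − 30 = -5
x=1: ŷ = 30 − 3.5·1 = 26.5; r = 28.5 − 26.5 = 2
x=2: ŷ = 30 − 3.5·2 = 23; r = 27 − 23 = 4
x=3: ŷ = 30 − 3.5·3 = 19.5; r = 24.5 − 19.5 = 5
x=4: ŷ = 30 − 3.5·4 = 16; r = 14 − 16 = -2
x=5: ŷ = 30 − 3.5·5 = 12.5; r = 9.5 − 12.5 = -3
x=6: ŷ = 30 − 3.5·6 = 9; r = 6 − 9 = -3
x=7: ŷ = 30 − 3.5·7 = 5.5; r = 4.5 − 5.5 = -1
x=8: ŷ = 30 − 3.5·8 = 2; r = 6 − 2 = 4
x=9: ŷ = 30 − 3.5·9 = -1.5; r = -2.5 − (-1.5) = -1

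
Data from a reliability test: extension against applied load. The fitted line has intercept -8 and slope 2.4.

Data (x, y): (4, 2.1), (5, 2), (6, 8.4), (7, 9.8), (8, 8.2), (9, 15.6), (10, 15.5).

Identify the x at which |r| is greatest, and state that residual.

x = 8, r = -3

x=4: ŷ = -8 + 2.4·4 = 1.6; r = 2.1 − 1.6 = 0.5
x=5: ŷ = -8 + 2.4·5 = 4; r = 2 − 4 = -2
x=6: ŷ = -8 + 2.4·6 = 6.4; r = 8.4 − 6.4 = 2
x=7: ŷ = -8 + 2.4·7 = 8.8; r = 9.8 − 8.8 = 1
x=8: ŷ = -8 + 2.4·8 = 11.2; r = 8.2 − 11.2 = -3
x=9: ŷ = -8 + 2.4·9 = 13.6; r = 15.6 − 13.6 = 2
x=10: ŷ = -8 + 2.4·10 = 16; r = 15.5 − 16 = -0.5
Largest |r| is 3 at x = 8, residual -3.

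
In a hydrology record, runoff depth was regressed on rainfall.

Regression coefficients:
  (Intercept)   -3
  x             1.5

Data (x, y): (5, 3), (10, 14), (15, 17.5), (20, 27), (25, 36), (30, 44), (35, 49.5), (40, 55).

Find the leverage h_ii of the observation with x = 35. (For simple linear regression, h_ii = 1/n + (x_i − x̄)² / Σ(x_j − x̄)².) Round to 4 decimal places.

h = 0.2738

x̄ = (5 + 10 + 15 + 20 + 25 + 30 + 35 + 40)/8 = 22.5
Σ(x − x̄)² = 306.25 + 156.25 + 56.25 + 6.25 + 6.25 + 56.25 + 156.25 + 306.25 = 1050
h = 1/8 + (12.5)²/1050 = 0.125 + 0.14881 = 0.2738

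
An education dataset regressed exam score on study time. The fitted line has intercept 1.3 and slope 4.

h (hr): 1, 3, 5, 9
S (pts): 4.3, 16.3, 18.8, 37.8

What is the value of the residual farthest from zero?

r = 3

h=1: Ŝ = 1.3 + 4·1 = 5.3; r = 4.3 − 5.3 = -1
h=3: Ŝ = 1.3 + 4·3 = 13.3; r = 16.3 − 13.3 = 3
h=5: Ŝ = 1.3 + 4·5 = 21.3; r = 18.8 − 21.3 = -2.5
h=9: Ŝ = 1.3 + 4·9 = 37.3; r = 37.8 − 37.3 = 0.5
Largest |r| is 3 at h = 3, residual 3.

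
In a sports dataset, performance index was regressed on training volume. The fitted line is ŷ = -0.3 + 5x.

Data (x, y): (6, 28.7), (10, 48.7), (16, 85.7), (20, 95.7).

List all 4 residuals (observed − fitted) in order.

x=6: ŷ = -0.3 + 5·6 = 29.7; e = 28.7 − 29.7 = -1
x=10: ŷ = -0.3 + 5·10 = 49.7; e = 48.7 − 49.7 = -1
x=16: ŷ = -0.3 + 5·16 = 79.7; e = 85.7 − 79.7 = 6
x=20: ŷ = -0.3 + 5·20 = 99.7; e = 95.7 − 99.7 = -4

-1, -1, 6, -4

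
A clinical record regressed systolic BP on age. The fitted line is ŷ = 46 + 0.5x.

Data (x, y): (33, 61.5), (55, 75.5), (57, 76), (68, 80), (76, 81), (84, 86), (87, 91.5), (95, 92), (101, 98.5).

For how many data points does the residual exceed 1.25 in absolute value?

7

x=33: ŷ = 46 + 0.5·33 = 62.5; r = 61.5 − 62.5 = -1
x=55: ŷ = 46 + 0.5·55 = 73.5; r = 75.5 − 73.5 = 2
x=57: ŷ = 46 + 0.5·57 = 74.5; r = 76 − 74.5 = 1.5
x=68: ŷ = 46 + 0.5·68 = 80; r = 80 − 80 = 0
x=76: ŷ = 46 + 0.5·76 = 84; r = 81 − 84 = -3
x=84: ŷ = 46 + 0.5·84 = 88; r = 86 − 88 = -2
x=87: ŷ = 46 + 0.5·87 = 89.5; r = 91.5 − 89.5 = 2
x=95: ŷ = 46 + 0.5·95 = 93.5; r = 92 − 93.5 = -1.5
x=101: ŷ = 46 + 0.5·101 = 96.5; r = 98.5 − 96.5 = 2
|r| > 1.25: x=55 (|r|=2), x=57 (|r|=1.5), x=76 (|r|=3), x=84 (|r|=2), x=87 (|r|=2), x=95 (|r|=1.5), x=101 (|r|=2) → 7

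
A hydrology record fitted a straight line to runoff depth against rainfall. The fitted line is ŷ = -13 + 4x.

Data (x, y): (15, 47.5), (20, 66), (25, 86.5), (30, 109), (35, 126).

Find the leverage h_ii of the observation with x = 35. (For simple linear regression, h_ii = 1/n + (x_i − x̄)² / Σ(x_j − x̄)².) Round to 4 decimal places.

h = 0.6000

x̄ = (15 + 20 + 25 + 30 + 35)/5 = 25
Σ(x − x̄)² = 100 + 25 + 0 + 25 + 100 = 250
h = 1/5 + (10)²/250 = 0.2 + 0.4 = 0.6000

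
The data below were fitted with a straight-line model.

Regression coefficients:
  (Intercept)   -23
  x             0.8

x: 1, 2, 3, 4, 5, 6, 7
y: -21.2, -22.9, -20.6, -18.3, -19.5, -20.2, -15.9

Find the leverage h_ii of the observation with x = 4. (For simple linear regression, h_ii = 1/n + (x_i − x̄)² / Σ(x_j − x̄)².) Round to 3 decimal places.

x̄ = (1 + 2 + 3 + 4 + 5 + 6 + 7)/7 = 4
Σ(x − x̄)² = 9 + 4 + 1 + 0 + 1 + 4 + 9 = 28
h = 1/7 + (0)²/28 = 0.142857 + 0 = 0.143

h = 0.143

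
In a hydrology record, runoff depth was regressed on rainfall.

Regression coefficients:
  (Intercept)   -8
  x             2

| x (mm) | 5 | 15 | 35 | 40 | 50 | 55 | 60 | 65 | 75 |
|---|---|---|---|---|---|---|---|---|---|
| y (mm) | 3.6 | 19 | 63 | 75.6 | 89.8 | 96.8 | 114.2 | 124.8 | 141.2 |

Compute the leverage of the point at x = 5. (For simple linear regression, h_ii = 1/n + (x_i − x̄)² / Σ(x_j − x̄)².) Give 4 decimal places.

x̄ = (5 + 15 + 35 + 40 + 50 + 55 + 60 + 65 + 75)/9 = 44.4444
Σ(x − x̄)² = 1555.86 + 866.975 + 89.1975 + 19.7531 + 30.8642 + 111.42 + 241.975 + 422.531 + 933.642 = 4272.22
h = 1/9 + (-39.4444)²/4272.22 = 0.111111 + 0.364181 = 0.4753

h = 0.4753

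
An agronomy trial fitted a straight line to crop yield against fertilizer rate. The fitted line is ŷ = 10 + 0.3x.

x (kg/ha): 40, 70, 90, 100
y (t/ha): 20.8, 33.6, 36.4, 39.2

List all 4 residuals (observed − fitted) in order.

-1.2, 2.6, -0.6, -0.8

x=40: ŷ = 10 + 0.3·40 = 22; r = 20.8 − 22 = -1.2
x=70: ŷ = 10 + 0.3·70 = 31; r = 33.6 − 31 = 2.6
x=90: ŷ = 10 + 0.3·90 = 37; r = 36.4 − 37 = -0.6
x=100: ŷ = 10 + 0.3·100 = 40; r = 39.2 − 40 = -0.8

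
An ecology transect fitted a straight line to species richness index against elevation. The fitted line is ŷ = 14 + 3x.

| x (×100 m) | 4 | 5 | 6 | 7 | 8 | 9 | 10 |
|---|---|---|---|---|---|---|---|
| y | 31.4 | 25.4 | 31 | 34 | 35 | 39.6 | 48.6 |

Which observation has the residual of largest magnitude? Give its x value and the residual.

x = 4, r = 5.4

x=4: ŷ = 14 + 3·4 = 26; r = 31.4 − 26 = 5.4
x=5: ŷ = 14 + 3·5 = 29; r = 25.4 − 29 = -3.6
x=6: ŷ = 14 + 3·6 = 32; r = 31 − 32 = -1
x=7: ŷ = 14 + 3·7 = 35; r = 34 − 35 = -1
x=8: ŷ = 14 + 3·8 = 38; r = 35 − 38 = -3
x=9: ŷ = 14 + 3·9 = 41; r = 39.6 − 41 = -1.4
x=10: ŷ = 14 + 3·10 = 44; r = 48.6 − 44 = 4.6
Largest |r| is 5.4 at x = 4, residual 5.4.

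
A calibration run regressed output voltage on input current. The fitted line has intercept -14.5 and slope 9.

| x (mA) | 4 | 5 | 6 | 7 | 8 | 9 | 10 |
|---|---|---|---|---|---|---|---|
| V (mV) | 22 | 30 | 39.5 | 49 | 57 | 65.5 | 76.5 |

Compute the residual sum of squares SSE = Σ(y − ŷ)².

x=4: ŷ = -14.5 + 9·4 = 21.5; e = 22 − 21.5 = 0.5
x=5: ŷ = -14.5 + 9·5 = 30.5; e = 30 − 30.5 = -0.5
x=6: ŷ = -14.5 + 9·6 = 39.5; e = 39.5 − 39.5 = 0
x=7: ŷ = -14.5 + 9·7 = 48.5; e = 49 − 48.5 = 0.5
x=8: ŷ = -14.5 + 9·8 = 57.5; e = 57 − 57.5 = -0.5
x=9: ŷ = -14.5 + 9·9 = 66.5; e = 65.5 − 66.5 = -1
x=10: ŷ = -14.5 + 9·10 = 75.5; e = 76.5 − 75.5 = 1
SSE = 0.25 + 0.25 + 0 + 0.25 + 0.25 + 1 + 1 = 3

SSE = 3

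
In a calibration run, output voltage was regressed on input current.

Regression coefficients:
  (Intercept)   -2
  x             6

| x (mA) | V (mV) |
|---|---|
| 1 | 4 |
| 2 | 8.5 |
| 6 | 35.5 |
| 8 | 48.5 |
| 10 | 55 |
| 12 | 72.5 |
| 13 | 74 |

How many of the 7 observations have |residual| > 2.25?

3

x=1: V̂ = -2 + 6·1 = 4; e = 4 − 4 = 0
x=2: V̂ = -2 + 6·2 = 10; e = 8.5 − 10 = -1.5
x=6: V̂ = -2 + 6·6 = 34; e = 35.5 − 34 = 1.5
x=8: V̂ = -2 + 6·8 = 46; e = 48.5 − 46 = 2.5
x=10: V̂ = -2 + 6·10 = 58; e = 55 − 58 = -3
x=12: V̂ = -2 + 6·12 = 70; e = 72.5 − 70 = 2.5
x=13: V̂ = -2 + 6·13 = 76; e = 74 − 76 = -2
|e| > 2.25: x=8 (|e|=2.5), x=10 (|e|=3), x=12 (|e|=2.5) → 3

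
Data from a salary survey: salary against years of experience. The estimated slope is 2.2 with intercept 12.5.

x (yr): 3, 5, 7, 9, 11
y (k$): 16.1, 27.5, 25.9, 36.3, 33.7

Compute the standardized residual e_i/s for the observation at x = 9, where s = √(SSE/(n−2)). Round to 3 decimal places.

0.943

x=3: ŷ = 12.5 + 2.2·3 = 19.1; e = 16.1 − 19.1 = -3
x=5: ŷ = 12.5 + 2.2·5 = 23.5; e = 27.5 − 23.5 = 4
x=7: ŷ = 12.5 + 2.2·7 = 27.9; e = 25.9 − 27.9 = -2
x=9: ŷ = 12.5 + 2.2·9 = 32.3; e = 36.3 − 32.3 = 4
x=11: ŷ = 12.5 + 2.2·11 = 36.7; e = 33.7 − 36.7 = -3
SSE = 9 + 16 + 4 + 16 + 9 = 54
s = √(54/3) = 4.24264
e/s = 4 / 4.24264 = 0.943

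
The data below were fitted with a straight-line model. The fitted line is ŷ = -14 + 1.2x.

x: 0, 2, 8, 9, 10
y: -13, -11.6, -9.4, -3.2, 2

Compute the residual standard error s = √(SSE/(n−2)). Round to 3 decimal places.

s = 3.742

x=0: ŷ = -14 + 1.2·0 = -14; r = -13 − (-14) = 1
x=2: ŷ = -14 + 1.2·2 = -11.6; r = -11.6 − (-11.6) = 0
x=8: ŷ = -14 + 1.2·8 = -4.4; r = -9.4 − (-4.4) = -5
x=9: ŷ = -14 + 1.2·9 = -3.2; r = -3.2 − (-3.2) = 0
x=10: ŷ = -14 + 1.2·10 = -2; r = 2 − (-2) = 4
SSE = 1 + 0 + 25 + 0 + 16 = 42
s = √(42/3) = √14 ≈ 3.742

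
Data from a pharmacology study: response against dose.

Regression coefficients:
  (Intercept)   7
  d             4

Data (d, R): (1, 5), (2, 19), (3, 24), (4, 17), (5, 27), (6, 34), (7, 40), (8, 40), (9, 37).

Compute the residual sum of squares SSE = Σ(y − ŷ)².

d=1: R̂ = 7 + 4·1 = 11; e = 5 − 11 = -6
d=2: R̂ = 7 + 4·2 = 15; e = 19 − 15 = 4
d=3: R̂ = 7 + 4·3 = 19; e = 24 − 19 = 5
d=4: R̂ = 7 + 4·4 = 23; e = 17 − 23 = -6
d=5: R̂ = 7 + 4·5 = 27; e = 27 − 27 = 0
d=6: R̂ = 7 + 4·6 = 31; e = 34 − 31 = 3
d=7: R̂ = 7 + 4·7 = 35; e = 40 − 35 = 5
d=8: R̂ = 7 + 4·8 = 39; e = 40 − 39 = 1
d=9: R̂ = 7 + 4·9 = 43; e = 37 − 43 = -6
SSE = 36 + 16 + 25 + 36 + 0 + 9 + 25 + 1 + 36 = 184

SSE = 184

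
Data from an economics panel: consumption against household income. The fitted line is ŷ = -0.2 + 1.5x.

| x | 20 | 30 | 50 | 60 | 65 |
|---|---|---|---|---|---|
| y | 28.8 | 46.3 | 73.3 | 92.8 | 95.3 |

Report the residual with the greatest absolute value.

e = 3

x=20: ŷ = -0.2 + 1.5·20 = 29.8; e = 28.8 − 29.8 = -1
x=30: ŷ = -0.2 + 1.5·30 = 44.8; e = 46.3 − 44.8 = 1.5
x=50: ŷ = -0.2 + 1.5·50 = 74.8; e = 73.3 − 74.8 = -1.5
x=60: ŷ = -0.2 + 1.5·60 = 89.8; e = 92.8 − 89.8 = 3
x=65: ŷ = -0.2 + 1.5·65 = 97.3; e = 95.3 − 97.3 = -2
Largest |e| is 3 at x = 60, residual 3.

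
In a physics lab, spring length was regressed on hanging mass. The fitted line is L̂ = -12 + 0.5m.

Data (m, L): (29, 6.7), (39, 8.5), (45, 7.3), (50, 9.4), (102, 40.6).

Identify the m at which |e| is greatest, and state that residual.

m = 29, e = 4.2

m=29: L̂ = -12 + 0.5·29 = 2.5; e = 6.7 − 2.5 = 4.2
m=39: L̂ = -12 + 0.5·39 = 7.5; e = 8.5 − 7.5 = 1
m=45: L̂ = -12 + 0.5·45 = 10.5; e = 7.3 − 10.5 = -3.2
m=50: L̂ = -12 + 0.5·50 = 13; e = 9.4 − 13 = -3.6
m=102: L̂ = -12 + 0.5·102 = 39; e = 40.6 − 39 = 1.6
Largest |e| is 4.2 at m = 29, residual 4.2.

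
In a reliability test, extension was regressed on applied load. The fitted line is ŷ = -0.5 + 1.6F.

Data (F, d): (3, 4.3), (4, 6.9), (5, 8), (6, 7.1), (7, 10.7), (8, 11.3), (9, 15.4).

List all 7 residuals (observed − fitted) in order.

0, 1, 0.5, -2, 0, -1, 1.5

F=3: ŷ = -0.5 + 1.6·3 = 4.3; r = 4.3 − 4.3 = 0
F=4: ŷ = -0.5 + 1.6·4 = 5.9; r = 6.9 − 5.9 = 1
F=5: ŷ = -0.5 + 1.6·5 = 7.5; r = 8 − 7.5 = 0.5
F=6: ŷ = -0.5 + 1.6·6 = 9.1; r = 7.1 − 9.1 = -2
F=7: ŷ = -0.5 + 1.6·7 = 10.7; r = 10.7 − 10.7 = 0
F=8: ŷ = -0.5 + 1.6·8 = 12.3; r = 11.3 − 12.3 = -1
F=9: ŷ = -0.5 + 1.6·9 = 13.9; r = 15.4 − 13.9 = 1.5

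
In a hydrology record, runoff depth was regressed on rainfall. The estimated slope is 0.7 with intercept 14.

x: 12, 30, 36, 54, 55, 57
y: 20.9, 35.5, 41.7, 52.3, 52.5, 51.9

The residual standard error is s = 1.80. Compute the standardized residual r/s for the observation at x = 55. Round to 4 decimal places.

0.0000

ŷ = 14 + 0.7·55 = 52.5
r = 52.5 − 52.5 = 0
r/s = 0 / 1.80 = 0.0000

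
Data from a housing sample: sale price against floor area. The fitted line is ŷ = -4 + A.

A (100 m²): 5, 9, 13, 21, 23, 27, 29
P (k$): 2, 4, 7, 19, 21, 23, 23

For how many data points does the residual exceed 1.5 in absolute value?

4

A=5: ŷ = -4 + 5 = 1; r = 2 − 1 = 1
A=9: ŷ = -4 + 9 = 5; r = 4 − 5 = -1
A=13: ŷ = -4 + 13 = 9; r = 7 − 9 = -2
A=21: ŷ = -4 + 21 = 17; r = 19 − 17 = 2
A=23: ŷ = -4 + 23 = 19; r = 21 − 19 = 2
A=27: ŷ = -4 + 27 = 23; r = 23 − 23 = 0
A=29: ŷ = -4 + 29 = 25; r = 23 − 25 = -2
|r| > 1.5: A=13 (|r|=2), A=21 (|r|=2), A=23 (|r|=2), A=29 (|r|=2) → 4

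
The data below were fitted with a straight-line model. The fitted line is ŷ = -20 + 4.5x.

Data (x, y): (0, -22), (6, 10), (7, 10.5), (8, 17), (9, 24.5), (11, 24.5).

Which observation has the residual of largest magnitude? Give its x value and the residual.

x=0: ŷ = -20 + 4.5·0 = -20; r = -22 − (-20) = -2
x=6: ŷ = -20 + 4.5·6 = 7; r = 10 − 7 = 3
x=7: ŷ = -20 + 4.5·7 = 11.5; r = 10.5 − 11.5 = -1
x=8: ŷ = -20 + 4.5·8 = 16; r = 17 − 16 = 1
x=9: ŷ = -20 + 4.5·9 = 20.5; r = 24.5 − 20.5 = 4
x=11: ŷ = -20 + 4.5·11 = 29.5; r = 24.5 − 29.5 = -5
Largest |r| is 5 at x = 11, residual -5.

x = 11, r = -5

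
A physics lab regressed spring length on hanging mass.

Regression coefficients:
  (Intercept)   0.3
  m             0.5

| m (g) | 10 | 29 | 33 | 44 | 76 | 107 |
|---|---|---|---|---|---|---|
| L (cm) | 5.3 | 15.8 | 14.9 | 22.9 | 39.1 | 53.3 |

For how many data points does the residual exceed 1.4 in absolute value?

m=10: ŷ = 0.3 + 0.5·10 = 5.3; r = 5.3 − 5.3 = 0
m=29: ŷ = 0.3 + 0.5·29 = 14.8; r = 15.8 − 14.8 = 1
m=33: ŷ = 0.3 + 0.5·33 = 16.8; r = 14.9 − 16.8 = -1.9
m=44: ŷ = 0.3 + 0.5·44 = 22.3; r = 22.9 − 22.3 = 0.6
m=76: ŷ = 0.3 + 0.5·76 = 38.3; r = 39.1 − 38.3 = 0.8
m=107: ŷ = 0.3 + 0.5·107 = 53.8; r = 53.3 − 53.8 = -0.5
|r| > 1.4: m=33 (|r|=1.9) → 1

1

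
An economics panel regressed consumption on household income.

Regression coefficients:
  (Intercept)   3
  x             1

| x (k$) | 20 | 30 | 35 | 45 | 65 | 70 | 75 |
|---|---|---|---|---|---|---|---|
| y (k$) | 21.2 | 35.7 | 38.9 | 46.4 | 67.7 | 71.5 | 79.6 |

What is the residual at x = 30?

r = 2.7

ŷ = 3 + 30 = 33
r = 35.7 − 33 = 2.7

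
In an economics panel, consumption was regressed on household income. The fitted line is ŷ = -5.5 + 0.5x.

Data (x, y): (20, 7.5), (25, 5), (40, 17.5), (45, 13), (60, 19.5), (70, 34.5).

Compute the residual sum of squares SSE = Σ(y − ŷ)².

x=20: ŷ = -5.5 + 0.5·20 = 4.5; e = 7.5 − 4.5 = 3
x=25: ŷ = -5.5 + 0.5·25 = 7; e = 5 − 7 = -2
x=40: ŷ = -5.5 + 0.5·40 = 14.5; e = 17.5 − 14.5 = 3
x=45: ŷ = -5.5 + 0.5·45 = 17; e = 13 − 17 = -4
x=60: ŷ = -5.5 + 0.5·60 = 24.5; e = 19.5 − 24.5 = -5
x=70: ŷ = -5.5 + 0.5·70 = 29.5; e = 34.5 − 29.5 = 5
SSE = 9 + 4 + 9 + 16 + 25 + 25 = 88

SSE = 88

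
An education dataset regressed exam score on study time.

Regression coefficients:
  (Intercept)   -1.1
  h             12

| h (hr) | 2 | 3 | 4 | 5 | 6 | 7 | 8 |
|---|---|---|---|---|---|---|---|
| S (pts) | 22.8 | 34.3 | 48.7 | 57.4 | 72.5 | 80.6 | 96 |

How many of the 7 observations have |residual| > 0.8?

5

h=2: ŷ = -1.1 + 12·2 = 22.9; r = 22.8 − 22.9 = -0.1
h=3: ŷ = -1.1 + 12·3 = 34.9; r = 34.3 − 34.9 = -0.6
h=4: ŷ = -1.1 + 12·4 = 46.9; r = 48.7 − 46.9 = 1.8
h=5: ŷ = -1.1 + 12·5 = 58.9; r = 57.4 − 58.9 = -1.5
h=6: ŷ = -1.1 + 12·6 = 70.9; r = 72.5 − 70.9 = 1.6
h=7: ŷ = -1.1 + 12·7 = 82.9; r = 80.6 − 82.9 = -2.3
h=8: ŷ = -1.1 + 12·8 = 94.9; r = 96 − 94.9 = 1.1
|r| > 0.8: h=4 (|r|=1.8), h=5 (|r|=1.5), h=6 (|r|=1.6), h=7 (|r|=2.3), h=8 (|r|=1.1) → 5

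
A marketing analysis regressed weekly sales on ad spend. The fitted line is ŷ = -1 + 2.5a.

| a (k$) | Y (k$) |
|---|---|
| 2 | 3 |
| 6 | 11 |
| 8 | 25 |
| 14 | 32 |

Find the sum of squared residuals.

SSE = 50

a=2: ŷ = -1 + 2.5·2 = 4; r = 3 − 4 = -1
a=6: ŷ = -1 + 2.5·6 = 14; r = 11 − 14 = -3
a=8: ŷ = -1 + 2.5·8 = 19; r = 25 − 19 = 6
a=14: ŷ = -1 + 2.5·14 = 34; r = 32 − 34 = -2
SSE = 1 + 9 + 36 + 4 = 50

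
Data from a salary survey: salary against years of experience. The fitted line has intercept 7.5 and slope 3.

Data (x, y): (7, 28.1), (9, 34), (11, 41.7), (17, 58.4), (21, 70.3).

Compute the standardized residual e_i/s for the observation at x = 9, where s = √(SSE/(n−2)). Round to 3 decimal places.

-0.628

x=7: ŷ = 7.5 + 3·7 = 28.5; e = 28.1 − 28.5 = -0.4
x=9: ŷ = 7.5 + 3·9 = 34.5; e = 34 − 34.5 = -0.5
x=11: ŷ = 7.5 + 3·11 = 40.5; e = 41.7 − 40.5 = 1.2
x=17: ŷ = 7.5 + 3·17 = 58.5; e = 58.4 − 58.5 = -0.1
x=21: ŷ = 7.5 + 3·21 = 70.5; e = 70.3 − 70.5 = -0.2
SSE = 0.16 + 0.25 + 1.44 + 0.01 + 0.04 = 1.9
s = √(1.9/3) = 0.795822
e/s = -0.5 / 0.795822 = -0.628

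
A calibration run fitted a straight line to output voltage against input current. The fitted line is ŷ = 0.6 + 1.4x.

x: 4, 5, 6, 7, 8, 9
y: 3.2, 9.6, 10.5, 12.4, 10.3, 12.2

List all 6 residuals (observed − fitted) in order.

-3, 2, 1.5, 2, -1.5, -1

x=4: ŷ = 0.6 + 1.4·4 = 6.2; e = 3.2 − 6.2 = -3
x=5: ŷ = 0.6 + 1.4·5 = 7.6; e = 9.6 − 7.6 = 2
x=6: ŷ = 0.6 + 1.4·6 = 9; e = 10.5 − 9 = 1.5
x=7: ŷ = 0.6 + 1.4·7 = 10.4; e = 12.4 − 10.4 = 2
x=8: ŷ = 0.6 + 1.4·8 = 11.8; e = 10.3 − 11.8 = -1.5
x=9: ŷ = 0.6 + 1.4·9 = 13.2; e = 12.2 − 13.2 = -1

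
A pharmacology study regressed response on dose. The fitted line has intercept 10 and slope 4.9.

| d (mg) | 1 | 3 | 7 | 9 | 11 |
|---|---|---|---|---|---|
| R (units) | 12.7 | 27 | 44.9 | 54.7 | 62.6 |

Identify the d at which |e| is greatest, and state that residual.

d = 3, e = 2.3

d=1: R̂ = 10 + 4.9·1 = 14.9; e = 12.7 − 14.9 = -2.2
d=3: R̂ = 10 + 4.9·3 = 24.7; e = 27 − 24.7 = 2.3
d=7: R̂ = 10 + 4.9·7 = 44.3; e = 44.9 − 44.3 = 0.6
d=9: R̂ = 10 + 4.9·9 = 54.1; e = 54.7 − 54.1 = 0.6
d=11: R̂ = 10 + 4.9·11 = 63.9; e = 62.6 − 63.9 = -1.3
Largest |e| is 2.3 at d = 3, residual 2.3.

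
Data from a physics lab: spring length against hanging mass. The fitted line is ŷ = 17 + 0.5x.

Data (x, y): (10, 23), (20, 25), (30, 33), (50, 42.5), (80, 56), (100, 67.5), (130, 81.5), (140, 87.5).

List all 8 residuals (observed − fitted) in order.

1, -2, 1, 0.5, -1, 0.5, -0.5, 0.5

x=10: ŷ = 17 + 0.5·10 = 22; r = 23 − 22 = 1
x=20: ŷ = 17 + 0.5·20 = 27; r = 25 − 27 = -2
x=30: ŷ = 17 + 0.5·30 = 32; r = 33 − 32 = 1
x=50: ŷ = 17 + 0.5·50 = 42; r = 42.5 − 42 = 0.5
x=80: ŷ = 17 + 0.5·80 = 57; r = 56 − 57 = -1
x=100: ŷ = 17 + 0.5·100 = 67; r = 67.5 − 67 = 0.5
x=130: ŷ = 17 + 0.5·130 = 82; r = 81.5 − 82 = -0.5
x=140: ŷ = 17 + 0.5·140 = 87; r = 87.5 − 87 = 0.5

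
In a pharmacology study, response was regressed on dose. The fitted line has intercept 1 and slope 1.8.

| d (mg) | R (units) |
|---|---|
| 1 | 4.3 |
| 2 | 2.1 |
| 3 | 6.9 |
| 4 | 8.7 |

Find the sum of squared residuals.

d=1: ŷ = 1 + 1.8·1 = 2.8; e = 4.3 − 2.8 = 1.5
d=2: ŷ = 1 + 1.8·2 = 4.6; e = 2.1 − 4.6 = -2.5
d=3: ŷ = 1 + 1.8·3 = 6.4; e = 6.9 − 6.4 = 0.5
d=4: ŷ = 1 + 1.8·4 = 8.2; e = 8.7 − 8.2 = 0.5
SSE = 2.25 + 6.25 + 0.25 + 0.25 = 9

SSE = 9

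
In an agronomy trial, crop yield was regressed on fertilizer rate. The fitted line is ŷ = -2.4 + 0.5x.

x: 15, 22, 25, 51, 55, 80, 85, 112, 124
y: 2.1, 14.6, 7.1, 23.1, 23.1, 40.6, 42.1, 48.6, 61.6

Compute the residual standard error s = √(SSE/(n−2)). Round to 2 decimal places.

s = 3.78

x=15: ŷ = -2.4 + 0.5·15 = 5.1; r = 2.1 − 5.1 = -3
x=22: ŷ = -2.4 + 0.5·22 = 8.6; r = 14.6 − 8.6 = 6
x=25: ŷ = -2.4 + 0.5·25 = 10.1; r = 7.1 − 10.1 = -3
x=51: ŷ = -2.4 + 0.5·51 = 23.1; r = 23.1 − 23.1 = 0
x=55: ŷ = -2.4 + 0.5·55 = 25.1; r = 23.1 − 25.1 = -2
x=80: ŷ = -2.4 + 0.5·80 = 37.6; r = 40.6 − 37.6 = 3
x=85: ŷ = -2.4 + 0.5·85 = 40.1; r = 42.1 − 40.1 = 2
x=112: ŷ = -2.4 + 0.5·112 = 53.6; r = 48.6 − 53.6 = -5
x=124: ŷ = -2.4 + 0.5·124 = 59.6; r = 61.6 − 59.6 = 2
SSE = 9 + 36 + 9 + 0 + 4 + 9 + 4 + 25 + 4 = 100
s = √(100/7) = √14.2857 ≈ 3.78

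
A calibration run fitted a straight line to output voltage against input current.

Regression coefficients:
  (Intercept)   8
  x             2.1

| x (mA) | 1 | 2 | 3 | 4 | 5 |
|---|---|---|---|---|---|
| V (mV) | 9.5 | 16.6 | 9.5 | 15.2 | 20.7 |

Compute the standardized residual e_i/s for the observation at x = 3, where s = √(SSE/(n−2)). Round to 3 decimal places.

-1.187

x=1: V̂ = 8 + 2.1·1 = 10.1; e = 9.5 − 10.1 = -0.6
x=2: V̂ = 8 + 2.1·2 = 12.2; e = 16.6 − 12.2 = 4.4
x=3: V̂ = 8 + 2.1·3 = 14.3; e = 9.5 − 14.3 = -4.8
x=4: V̂ = 8 + 2.1·4 = 16.4; e = 15.2 − 16.4 = -1.2
x=5: V̂ = 8 + 2.1·5 = 18.5; e = 20.7 − 18.5 = 2.2
SSE = 0.36 + 19.36 + 23.04 + 1.44 + 4.84 = 49.04
s = √(49.04/3) = 4.0431
e/s = -4.8 / 4.0431 = -1.187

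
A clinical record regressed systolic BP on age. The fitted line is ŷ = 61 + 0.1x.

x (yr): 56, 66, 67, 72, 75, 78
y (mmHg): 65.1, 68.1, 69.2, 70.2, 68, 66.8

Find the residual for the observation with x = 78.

ŷ = 61 + 0.1·78 = 68.8
r = 66.8 − 68.8 = -2

r = -2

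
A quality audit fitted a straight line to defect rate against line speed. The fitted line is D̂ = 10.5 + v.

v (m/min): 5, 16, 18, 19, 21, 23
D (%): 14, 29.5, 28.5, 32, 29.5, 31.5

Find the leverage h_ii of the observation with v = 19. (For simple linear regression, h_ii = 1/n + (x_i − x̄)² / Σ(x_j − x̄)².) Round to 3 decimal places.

h = 0.186

v̄ = (5 + 16 + 18 + 19 + 21 + 23)/6 = 17
Σ(v − v̄)² = 144 + 1 + 1 + 4 + 16 + 36 = 202
h = 1/6 + (2)²/202 = 0.166667 + 0.019802 = 0.186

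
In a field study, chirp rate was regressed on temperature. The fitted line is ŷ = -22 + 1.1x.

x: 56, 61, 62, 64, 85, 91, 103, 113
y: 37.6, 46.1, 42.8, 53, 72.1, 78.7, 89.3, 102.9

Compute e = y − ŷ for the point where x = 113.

e = 0.6

ŷ = -22 + 1.1·113 = 102.3
e = 102.9 − 102.3 = 0.6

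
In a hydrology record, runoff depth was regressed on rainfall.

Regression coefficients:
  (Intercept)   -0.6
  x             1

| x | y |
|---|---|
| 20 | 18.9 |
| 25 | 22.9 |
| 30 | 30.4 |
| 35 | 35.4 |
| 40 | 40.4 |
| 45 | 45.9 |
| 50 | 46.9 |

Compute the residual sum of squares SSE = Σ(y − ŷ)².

x=20: ŷ = -0.6 + 20 = 19.4; r = 18.9 − 19.4 = -0.5
x=25: ŷ = -0.6 + 25 = 24.4; r = 22.9 − 24.4 = -1.5
x=30: ŷ = -0.6 + 30 = 29.4; r = 30.4 − 29.4 = 1
x=35: ŷ = -0.6 + 35 = 34.4; r = 35.4 − 34.4 = 1
x=40: ŷ = -0.6 + 40 = 39.4; r = 40.4 − 39.4 = 1
x=45: ŷ = -0.6 + 45 = 44.4; r = 45.9 − 44.4 = 1.5
x=50: ŷ = -0.6 + 50 = 49.4; r = 46.9 − 49.4 = -2.5
SSE = 0.25 + 2.25 + 1 + 1 + 1 + 2.25 + 6.25 = 14

SSE = 14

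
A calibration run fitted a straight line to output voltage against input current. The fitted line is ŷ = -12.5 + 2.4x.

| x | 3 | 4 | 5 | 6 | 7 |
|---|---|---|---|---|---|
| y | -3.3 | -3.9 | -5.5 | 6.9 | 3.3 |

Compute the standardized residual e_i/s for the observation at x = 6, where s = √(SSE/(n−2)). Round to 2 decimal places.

1.16

x=3: ŷ = -12.5 + 2.4·3 = -5.3; e = -3.3 − (-5.3) = 2
x=4: ŷ = -12.5 + 2.4·4 = -2.9; e = -3.9 − (-2.9) = -1
x=5: ŷ = -12.5 + 2.4·5 = -0.5; e = -5.5 − (-0.5) = -5
x=6: ŷ = -12.5 + 2.4·6 = 1.9; e = 6.9 − 1.9 = 5
x=7: ŷ = -12.5 + 2.4·7 = 4.3; e = 3.3 − 4.3 = -1
SSE = 4 + 1 + 25 + 25 + 1 = 56
s = √(56/3) = 4.32049
e/s = 5 / 4.32049 = 1.16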